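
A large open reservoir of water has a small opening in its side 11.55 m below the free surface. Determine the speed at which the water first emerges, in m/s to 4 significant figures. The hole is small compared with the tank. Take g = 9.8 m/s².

The surface is effectively still and both ends are open, so ½v² = gh and v = √(2·9.8·11.55) = 15.05 m/s.

15.05 m/s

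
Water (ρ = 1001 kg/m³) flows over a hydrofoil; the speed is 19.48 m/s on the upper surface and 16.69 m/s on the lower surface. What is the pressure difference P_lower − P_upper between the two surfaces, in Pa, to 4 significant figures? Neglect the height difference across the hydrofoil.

Bernoulli (same height): P_lower − P_upper = ½ρ(v_upper² − v_lower²).
ΔP = ½·1001·(19.48² − 16.69²) = 50510 Pa.

50510 Pa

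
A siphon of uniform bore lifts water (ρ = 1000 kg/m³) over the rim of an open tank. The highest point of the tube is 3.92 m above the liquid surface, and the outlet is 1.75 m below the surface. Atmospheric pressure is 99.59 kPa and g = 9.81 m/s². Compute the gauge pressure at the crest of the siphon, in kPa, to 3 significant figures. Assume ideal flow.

-55.6 kPa

From the surface to the outlet (both open to atmosphere, surface at rest): v = √(2g·h_out) = √(2·9.81·1.75) = 5.86 m/s.
Continuity keeps v the same throughout the tube; from surface to crest, P_atm + 0 = P_top + ½ρv² + ρg·h_top.
P_top = 99590 − ½·1000·5.86² − 1000·9.81·3.92 = 44000 Pa. So P_gauge = P_top − P_atm = -55600 Pa.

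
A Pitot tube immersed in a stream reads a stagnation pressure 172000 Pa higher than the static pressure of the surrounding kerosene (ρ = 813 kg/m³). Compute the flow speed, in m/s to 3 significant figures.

v = 20.6 m/s

Bernoulli between the free stream and the stagnation point: ½ρv² = P_stag − P_static.
v = √(2ΔP/ρ) = √(2·172000/813) = 20.6 m/s.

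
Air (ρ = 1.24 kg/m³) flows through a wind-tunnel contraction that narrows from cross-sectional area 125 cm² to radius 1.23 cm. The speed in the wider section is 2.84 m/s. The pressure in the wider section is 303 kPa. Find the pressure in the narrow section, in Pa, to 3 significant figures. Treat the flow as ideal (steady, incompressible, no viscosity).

300000 Pa

By continuity, v₂ = v₁·A₁/A₂ = 2.84·(125/4.75) = 74.7 m/s.
The pipe is horizontal, so Bernoulli reduces to P₁ + ½ρv₁² = P₂ + ½ρv₂².
P₂ = P₁ − ½ρ(v₂² − v₁²) = 303000 − ½·1.24·(74.7² − 2.84²) = 303000 − 3450 = 300000 Pa.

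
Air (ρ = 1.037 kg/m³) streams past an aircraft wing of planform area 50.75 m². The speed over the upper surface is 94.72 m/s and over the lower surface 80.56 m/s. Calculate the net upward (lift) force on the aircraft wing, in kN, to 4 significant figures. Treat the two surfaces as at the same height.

From P + ½ρv² = const at equal height, P_low − P_up = ½ρ(v_up² − v_low²).
ΔP = ½·1.037·(94.72² − 80.56²) = 1287 Pa.
Lift = ΔP · A = 1287 × 50.75 = 65310 N.

65.31 kN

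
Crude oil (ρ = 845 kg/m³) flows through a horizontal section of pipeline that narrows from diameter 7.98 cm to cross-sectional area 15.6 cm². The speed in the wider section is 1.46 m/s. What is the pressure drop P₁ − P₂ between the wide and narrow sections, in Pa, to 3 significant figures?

ΔP ≈ 8360 Pa

Mass conservation (A₁v₁ = A₂v₂) gives v₂ = 1.46 × 50.0/15.6 = 4.68 m/s.
Bernoulli (h₁ = h₂): P₁ − P₂ = ½ρ(v₂² − v₁²).
P₁ − P₂ = ½·845·(4.68² − 1.46²) = ½·845·19.8 = 8360 Pa.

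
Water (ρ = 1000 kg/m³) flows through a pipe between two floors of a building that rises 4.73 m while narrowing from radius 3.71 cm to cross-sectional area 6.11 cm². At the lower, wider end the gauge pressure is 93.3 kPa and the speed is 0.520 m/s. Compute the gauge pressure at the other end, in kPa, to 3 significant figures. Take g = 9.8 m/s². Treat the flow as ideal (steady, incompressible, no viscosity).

P₂ = 40.3 kPa

By continuity, v₂ = v₁·A₁/A₂ = 0.520·(43.2/6.11) = 3.68 m/s.
Energy conservation along the streamline gives P₂ = P₁ − ½ρ(v₂² − v₁²) − ρg(h₂ − h₁).
P₂ = 93300 + ½·1000·(0.520² − 3.68²) − 1000·9.8·(+4.73) = 93300 + (-6640) − (46400) = 40300 Pa.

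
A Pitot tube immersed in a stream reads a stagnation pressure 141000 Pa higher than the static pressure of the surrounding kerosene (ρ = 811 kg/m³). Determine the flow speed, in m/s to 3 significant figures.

Bernoulli between the free stream and the stagnation point: ½ρv² = P_stag − P_static.
v = √(2ΔP/ρ) = √(2·141000/811) = 18.6 m/s.

v ≈ 18.6 m/s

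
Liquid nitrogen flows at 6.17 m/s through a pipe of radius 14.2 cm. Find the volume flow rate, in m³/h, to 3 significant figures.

Q = A·v = 0.0633 m² × 6.17 m/s = 0.391 m³/s.
Converting: 0.391 m³/s × 3600 = 1410 m³/h.

Q ≈ 1410 m³/h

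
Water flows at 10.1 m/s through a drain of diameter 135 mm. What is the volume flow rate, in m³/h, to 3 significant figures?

Q ≈ 520 m³/h

Q = A·v = 0.0143 m² × 10.1 m/s = 0.145 m³/s.
Converting: 0.145 m³/s × 3600 = 520 m³/h.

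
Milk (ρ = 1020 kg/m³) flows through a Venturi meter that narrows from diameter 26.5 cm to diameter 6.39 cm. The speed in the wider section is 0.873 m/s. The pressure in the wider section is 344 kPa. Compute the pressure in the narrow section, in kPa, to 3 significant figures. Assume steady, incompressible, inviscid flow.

P₂ ≈ 229 kPa

By continuity, v₂ = v₁·A₁/A₂ = 0.873·(552/32.1) = 15.0 m/s.
Bernoulli (h₁ = h₂): P₁ − P₂ = ½ρ(v₂² − v₁²).
P₂ = P₁ − ½ρ(v₂² − v₁²) = 344000 − ½·1020·(15.0² − 0.873²) = 344000 − 115000 = 229000 Pa.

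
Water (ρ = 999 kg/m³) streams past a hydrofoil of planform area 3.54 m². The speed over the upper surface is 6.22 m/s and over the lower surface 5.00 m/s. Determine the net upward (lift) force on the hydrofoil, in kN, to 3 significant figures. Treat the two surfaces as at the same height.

With equal heights on the two surfaces, Bernoulli gives P_lower − P_upper = ½ρ(v_upper² − v_lower²).
ΔP = ½·999·(6.22² − 5.00²) = 6840 Pa.
Lift = ΔP · A = 6840 × 3.54 = 24200 N.

F = 24.2 kN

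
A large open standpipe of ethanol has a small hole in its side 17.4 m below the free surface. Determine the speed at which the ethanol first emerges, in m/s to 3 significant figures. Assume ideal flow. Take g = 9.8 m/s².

The surface is effectively still and both ends are open, so ½v² = gh and v = √(2·9.8·17.4) = 18.5 m/s.

v = 18.5 m/s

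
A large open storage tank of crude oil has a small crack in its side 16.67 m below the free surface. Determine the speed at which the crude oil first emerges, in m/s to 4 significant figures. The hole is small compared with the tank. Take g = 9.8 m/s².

v ≈ 18.08 m/s

Bernoulli from surface to hole (P equal, v_surface ≈ 0): v = √(2gh) = √(2×9.8×16.67) = 18.08 m/s.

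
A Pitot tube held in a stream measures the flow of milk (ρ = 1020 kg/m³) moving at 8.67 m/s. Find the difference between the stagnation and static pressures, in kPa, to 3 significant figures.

Bernoulli between the free stream and the stagnation point: ½ρv² = P_stag − P_static.
ΔP = ½·1020·8.67² = 38300 Pa.

ΔP ≈ 38.3 kPa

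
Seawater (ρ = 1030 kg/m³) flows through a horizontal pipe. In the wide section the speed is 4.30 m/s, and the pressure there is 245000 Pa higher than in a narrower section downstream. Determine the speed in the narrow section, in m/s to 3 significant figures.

With h₁ = h₂, rearranging Bernoulli gives v₂ = √(v₁² + 2ΔP/ρ).
v₂ = √(4.30² + 2·245000/1030) = √(18.5 + 476) = 22.2 m/s.

22.2 m/s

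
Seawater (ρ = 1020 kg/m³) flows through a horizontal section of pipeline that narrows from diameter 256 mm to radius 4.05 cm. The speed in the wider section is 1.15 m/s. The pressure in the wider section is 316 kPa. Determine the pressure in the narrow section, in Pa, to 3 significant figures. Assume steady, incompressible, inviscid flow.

249000 Pa

Continuity gives A₁v₁ = A₂v₂, so v₂ = (515 cm²)/(51.5 cm²) × 1.15 m/s = 11.5 m/s.
Bernoulli (h₁ = h₂): P₁ − P₂ = ½ρ(v₂² − v₁²).
P₂ = P₁ − ½ρ(v₂² − v₁²) = 316000 − ½·1020·(11.5² − 1.15²) = 316000 − 66600 = 249000 Pa.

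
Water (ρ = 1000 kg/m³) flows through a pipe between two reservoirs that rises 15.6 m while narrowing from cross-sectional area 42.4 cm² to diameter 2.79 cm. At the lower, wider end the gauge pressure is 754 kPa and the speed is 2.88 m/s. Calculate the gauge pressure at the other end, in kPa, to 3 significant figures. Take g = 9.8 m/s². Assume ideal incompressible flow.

The volume flow rate is constant, so v₂ = (A₁/A₂)v₁ = (42.4/6.11)·2.88 = 20.0 m/s.
Bernoulli: P₁ + ½ρv₁² + ρg h₁ = P₂ + ½ρv₂² + ρg h₂, so P₂ = P₁ + ½ρ(v₁² − v₂²) − ρg(h₂ − h₁).
P₂ = 754000 + ½·1000·(2.88² − 20.0²) − 1000·9.8·(+15.6) = 754000 + (-195000) − (153000) = 406000 Pa.

P₂ ≈ 406 kPa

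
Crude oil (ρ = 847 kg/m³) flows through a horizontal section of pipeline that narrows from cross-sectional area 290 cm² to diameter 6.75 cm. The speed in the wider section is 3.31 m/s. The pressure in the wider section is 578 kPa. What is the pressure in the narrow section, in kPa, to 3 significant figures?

278 kPa

Mass conservation (A₁v₁ = A₂v₂) gives v₂ = 3.31 × 290/35.8 = 26.8 m/s.
With no height change, Bernoulli's equation is P₁ + ½ρv₁² = P₂ + ½ρv₂².
P₂ = P₁ − ½ρ(v₂² − v₁²) = 578000 − ½·847·(26.8² − 3.31²) = 578000 − 300000 = 278000 Pa.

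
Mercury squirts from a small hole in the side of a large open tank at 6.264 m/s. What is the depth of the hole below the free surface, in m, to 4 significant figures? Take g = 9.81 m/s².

Inverting v = √(2gh) gives h = v² / 2g.
h = 6.264²/(2·9.81) = 39.24/19.62 = 2.000 m.

h ≈ 2.000 m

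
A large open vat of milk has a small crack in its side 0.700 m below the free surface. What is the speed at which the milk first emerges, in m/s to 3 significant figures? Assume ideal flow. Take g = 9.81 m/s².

Torricelli's result v = √(2gh) gives v = √(2·9.81·0.700) = 3.71 m/s.

3.71 m/s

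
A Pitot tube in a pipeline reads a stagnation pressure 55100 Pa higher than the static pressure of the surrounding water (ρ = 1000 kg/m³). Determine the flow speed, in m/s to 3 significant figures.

Bernoulli between the free stream and the stagnation point: ½ρv² = P_stag − P_static.
v = √(2ΔP/ρ) = √(2·55100/1000) = 10.5 m/s.

v = 10.5 m/s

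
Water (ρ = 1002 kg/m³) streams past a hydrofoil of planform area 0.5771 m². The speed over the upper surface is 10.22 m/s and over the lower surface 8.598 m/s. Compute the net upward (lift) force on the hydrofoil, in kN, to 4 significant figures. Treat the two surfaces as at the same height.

F ≈ 8.825 kN

With equal heights on the two surfaces, Bernoulli gives P_lower − P_upper = ½ρ(v_upper² − v_lower²).
ΔP = ½·1002·(10.22² − 8.598²) = 15290 Pa.
Lift = ΔP · A = 15290 × 0.5771 = 8825 N.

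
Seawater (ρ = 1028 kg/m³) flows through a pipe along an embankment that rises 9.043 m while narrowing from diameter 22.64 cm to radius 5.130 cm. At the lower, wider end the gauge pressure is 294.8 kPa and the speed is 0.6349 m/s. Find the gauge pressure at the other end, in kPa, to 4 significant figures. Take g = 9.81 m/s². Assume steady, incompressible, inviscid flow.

Mass conservation (A₁v₁ = A₂v₂) gives v₂ = 0.6349 × 402.6/82.68 = 3.091 m/s.
Bernoulli: P₁ + ½ρv₁² + ρg h₁ = P₂ + ½ρv₂² + ρg h₂, so P₂ = P₁ + ½ρ(v₁² − v₂²) − ρg(h₂ − h₁).
P₂ = 294800 + ½·1028·(0.6349² − 3.091²) − 1028·9.81·(+9.043) = 294800 + (-4705) − (91200) = 198900 Pa.

198.9 kPa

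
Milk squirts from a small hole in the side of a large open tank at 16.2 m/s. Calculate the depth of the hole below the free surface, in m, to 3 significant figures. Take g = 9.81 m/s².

Inverting v = √(2gh) gives h = v² / 2g.
h = 16.2²/(2·9.81) = 262/19.62 = 13.4 m.

13.4 m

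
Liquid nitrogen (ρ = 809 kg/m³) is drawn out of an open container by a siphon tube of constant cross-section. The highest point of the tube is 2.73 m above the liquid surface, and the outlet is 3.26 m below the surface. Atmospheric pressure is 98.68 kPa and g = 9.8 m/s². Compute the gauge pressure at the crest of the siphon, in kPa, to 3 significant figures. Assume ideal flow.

The outlet speed comes from Torricelli: v = √(2g·3.26) = 7.99 m/s.
The bore is uniform, so the speed at the crest is the same v. Bernoulli surface→crest: P_atm = P_top + ½ρv² + ρg·h_top.
P_top = 98680 − ½·809·7.99² − 809·9.8·2.73 = 51200 Pa. So P_gauge = P_top − P_atm = -47500 Pa.

P_gauge = -47.5 kPa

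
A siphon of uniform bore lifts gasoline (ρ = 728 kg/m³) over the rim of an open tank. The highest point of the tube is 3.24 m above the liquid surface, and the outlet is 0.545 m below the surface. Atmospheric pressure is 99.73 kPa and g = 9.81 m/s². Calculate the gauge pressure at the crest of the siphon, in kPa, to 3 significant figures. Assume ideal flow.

From the surface to the outlet (both open to atmosphere, surface at rest): v = √(2g·h_out) = √(2·9.81·0.545) = 3.27 m/s.
Continuity keeps v the same throughout the tube; from surface to crest, P_atm + 0 = P_top + ½ρv² + ρg·h_top.
P_top = 99730 − ½·728·3.27² − 728·9.81·3.24 = 72700 Pa. So P_gauge = P_top − P_atm = -27000 Pa.

-27.0 kPa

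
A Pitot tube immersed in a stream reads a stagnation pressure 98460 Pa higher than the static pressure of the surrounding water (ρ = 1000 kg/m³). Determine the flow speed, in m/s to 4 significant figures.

Bernoulli between the free stream and the stagnation point: ½ρv² = P_stag − P_static.
v = √(2ΔP/ρ) = √(2·98460/1000) = 14.03 m/s.

v = 14.03 m/s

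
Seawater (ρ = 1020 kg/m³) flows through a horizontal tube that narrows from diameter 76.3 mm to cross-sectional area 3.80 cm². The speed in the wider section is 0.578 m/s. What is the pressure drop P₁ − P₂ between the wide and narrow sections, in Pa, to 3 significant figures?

The volume flow rate is constant, so v₂ = (A₁/A₂)v₁ = (45.7/3.80)·0.578 = 6.95 m/s.
Bernoulli (h₁ = h₂): P₁ − P₂ = ½ρ(v₂² − v₁²).
P₁ − P₂ = ½·1020·(6.95² − 0.578²) = ½·1020·48.0 = 24500 Pa.

ΔP ≈ 24500 Pa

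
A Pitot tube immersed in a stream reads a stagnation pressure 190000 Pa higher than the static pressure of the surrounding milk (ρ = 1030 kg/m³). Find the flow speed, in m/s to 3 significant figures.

19.2 m/s

At the stagnation point the flow is brought to rest, so Bernoulli gives P_stag − P_static = ½ρv².
v = √(2ΔP/ρ) = √(2·190000/1030) = 19.2 m/s.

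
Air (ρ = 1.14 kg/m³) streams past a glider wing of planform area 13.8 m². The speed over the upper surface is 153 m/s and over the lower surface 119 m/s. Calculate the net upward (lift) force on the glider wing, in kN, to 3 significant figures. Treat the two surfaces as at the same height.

F ≈ 72.7 kN

The faster flow above has the lower pressure; Bernoulli (same height) gives ΔP = ½ρ(v_up² − v_low²).
ΔP = ½·1.14·(153² − 119²) = 5270 Pa.
Lift = ΔP · A = 5270 × 13.8 = 72700 N.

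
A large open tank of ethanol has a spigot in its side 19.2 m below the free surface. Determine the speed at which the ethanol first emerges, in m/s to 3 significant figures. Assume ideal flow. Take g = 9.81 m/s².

v ≈ 19.4 m/s

The surface is effectively still and both ends are open, so ½v² = gh and v = √(2·9.81·19.2) = 19.4 m/s.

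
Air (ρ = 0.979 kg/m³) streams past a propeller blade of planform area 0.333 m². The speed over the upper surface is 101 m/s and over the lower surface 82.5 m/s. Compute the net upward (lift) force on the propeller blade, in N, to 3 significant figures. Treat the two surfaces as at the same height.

F = 553 N

The faster flow above has the lower pressure; Bernoulli (same height) gives ΔP = ½ρ(v_up² − v_low²).
ΔP = ½·0.979·(101² − 82.5²) = 1660 Pa.
Lift = ΔP · A = 1660 × 0.333 = 553 N.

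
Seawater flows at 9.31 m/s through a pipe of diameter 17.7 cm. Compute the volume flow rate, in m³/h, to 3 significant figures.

Q = 825 m³/h

Q = A·v = 0.0246 m² × 9.31 m/s = 0.229 m³/s.
Converting: 0.229 m³/s × 3600 = 825 m³/h.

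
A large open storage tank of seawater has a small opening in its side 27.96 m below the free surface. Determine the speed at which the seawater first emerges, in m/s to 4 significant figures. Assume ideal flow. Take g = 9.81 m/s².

With the surface at rest and both surface and jet at atmospheric pressure, Bernoulli gives ρg h = ½ρv², so v = √(2gh) = √(2·9.81·27.96) = 23.42 m/s.

v ≈ 23.42 m/s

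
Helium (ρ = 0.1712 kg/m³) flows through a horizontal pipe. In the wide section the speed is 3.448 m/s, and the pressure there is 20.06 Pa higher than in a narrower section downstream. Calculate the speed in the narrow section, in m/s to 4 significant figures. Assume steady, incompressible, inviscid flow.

15.69 m/s

With h₁ = h₂, rearranging Bernoulli gives v₂ = √(v₁² + 2ΔP/ρ).
v₂ = √(3.448² + 2·20.06/0.1712) = √(11.89 + 234.3) = 15.69 m/s.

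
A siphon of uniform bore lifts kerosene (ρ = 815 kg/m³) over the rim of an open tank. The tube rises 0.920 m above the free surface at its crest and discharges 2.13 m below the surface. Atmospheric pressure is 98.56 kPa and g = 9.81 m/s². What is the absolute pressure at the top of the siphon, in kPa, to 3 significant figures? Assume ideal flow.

Bernoulli surface→outlet gives ½v² = g·h_out, so v = √(2·9.81·2.13) = 6.46 m/s.
With constant cross-section the crest speed equals v; applying Bernoulli from the surface up to the crest, P_top = P_atm − ½ρv² − ρg·h_top.
P_top = 98560 − ½·815·6.46² − 815·9.81·0.920 = 74200 Pa.

P_top ≈ 74.2 kPa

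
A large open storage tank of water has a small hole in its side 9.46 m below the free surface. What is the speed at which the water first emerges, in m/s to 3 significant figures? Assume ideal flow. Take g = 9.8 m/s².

13.6 m/s

Torricelli's result v = √(2gh) gives v = √(2·9.8·9.46) = 13.6 m/s.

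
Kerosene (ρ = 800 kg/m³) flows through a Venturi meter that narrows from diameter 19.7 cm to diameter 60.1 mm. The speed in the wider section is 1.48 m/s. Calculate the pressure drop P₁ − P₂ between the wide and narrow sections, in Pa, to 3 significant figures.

Continuity gives A₁v₁ = A₂v₂, so v₂ = (305 cm²)/(28.4 cm²) × 1.48 m/s = 15.9 m/s.
Bernoulli (h₁ = h₂): P₁ − P₂ = ½ρ(v₂² − v₁²).
P₁ − P₂ = ½·800·(15.9² − 1.48²) = ½·800·251 = 100000 Pa.

100000 Pa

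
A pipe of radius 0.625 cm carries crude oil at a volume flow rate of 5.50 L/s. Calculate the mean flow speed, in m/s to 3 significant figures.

Q = 5.50 L/s = 0.00550 m³/s.
v = Q/A = 0.00550 / 0.000123 = 44.8 m/s.

44.8 m/s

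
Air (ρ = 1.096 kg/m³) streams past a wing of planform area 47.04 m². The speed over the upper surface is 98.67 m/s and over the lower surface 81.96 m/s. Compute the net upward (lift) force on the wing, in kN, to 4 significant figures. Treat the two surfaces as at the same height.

77.81 kN

The faster flow above has the lower pressure; Bernoulli (same height) gives ΔP = ½ρ(v_up² − v_low²).
ΔP = ½·1.096·(98.67² − 81.96²) = 1654 Pa.
Lift = ΔP · A = 1654 × 47.04 = 77810 N.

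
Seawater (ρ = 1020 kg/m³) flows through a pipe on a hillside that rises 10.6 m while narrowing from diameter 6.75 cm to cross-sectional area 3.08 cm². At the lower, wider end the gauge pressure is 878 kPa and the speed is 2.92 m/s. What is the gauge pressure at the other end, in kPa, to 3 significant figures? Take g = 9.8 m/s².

P₂ ≈ 189 kPa

By continuity, v₂ = v₁·A₁/A₂ = 2.92·(35.8/3.08) = 33.9 m/s.
Bernoulli: P₁ + ½ρv₁² + ρg h₁ = P₂ + ½ρv₂² + ρg h₂, so P₂ = P₁ + ½ρ(v₁² − v₂²) − ρg(h₂ − h₁).
P₂ = 878000 + ½·1020·(2.92² − 33.9²) − 1020·9.8·(+10.6) = 878000 + (-583000) − (106000) = 189000 Pa.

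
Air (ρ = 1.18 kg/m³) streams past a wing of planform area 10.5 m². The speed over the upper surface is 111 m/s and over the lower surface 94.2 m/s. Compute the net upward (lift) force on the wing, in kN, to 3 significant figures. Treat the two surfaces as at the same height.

F ≈ 21.4 kN

The faster flow above has the lower pressure; Bernoulli (same height) gives ΔP = ½ρ(v_up² − v_low²).
ΔP = ½·1.18·(111² − 94.2²) = 2030 Pa.
Lift = ΔP · A = 2030 × 10.5 = 21400 N.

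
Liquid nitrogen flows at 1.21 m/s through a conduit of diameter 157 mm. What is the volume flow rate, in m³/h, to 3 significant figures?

84.3 m³/h

Q = A·v = 0.0194 m² × 1.21 m/s = 0.0234 m³/s.
Converting: 0.0234 m³/s × 3600 = 84.3 m³/h.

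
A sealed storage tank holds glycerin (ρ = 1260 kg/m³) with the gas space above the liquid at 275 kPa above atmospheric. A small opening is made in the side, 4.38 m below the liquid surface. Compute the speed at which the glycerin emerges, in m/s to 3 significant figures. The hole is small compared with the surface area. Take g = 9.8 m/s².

Take point 1 at the surface (v₁ ≈ 0) and point 2 at the hole (at atmospheric pressure). Bernoulli: P₁ + ρg h = P_atm + ½ρv₂².
With P₁ − P_atm = 275000 Pa, v₂ = √(2gh + 2ΔP/ρ) = √(2·9.8·4.38 + 2·275000/1260) = 22.9 m/s.

v = 22.9 m/s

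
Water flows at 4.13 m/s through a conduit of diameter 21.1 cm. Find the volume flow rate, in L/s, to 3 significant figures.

Q = 144 L/s

Q = A·v = 0.0350 m² × 4.13 m/s = 0.144 m³/s.
Converting: 0.144 m³/s × 1000 = 144 L/s.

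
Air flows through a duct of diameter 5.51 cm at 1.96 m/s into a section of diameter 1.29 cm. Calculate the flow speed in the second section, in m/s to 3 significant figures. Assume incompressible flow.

By continuity, v₂ = v₁·A₁/A₂ = 1.96·(23.8/1.31) = 35.8 m/s.

v₂ = 35.8 m/s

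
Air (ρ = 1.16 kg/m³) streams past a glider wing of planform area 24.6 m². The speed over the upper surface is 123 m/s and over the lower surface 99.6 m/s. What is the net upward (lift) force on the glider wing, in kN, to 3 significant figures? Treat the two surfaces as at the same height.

From P + ½ρv² = const at equal height, P_low − P_up = ½ρ(v_up² − v_low²).
ΔP = ½·1.16·(123² − 99.6²) = 3020 Pa.
Lift = ΔP · A = 3020 × 24.6 = 74300 N.

74.3 kN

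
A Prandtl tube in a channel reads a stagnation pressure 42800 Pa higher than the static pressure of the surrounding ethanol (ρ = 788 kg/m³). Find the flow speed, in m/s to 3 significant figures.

Bernoulli between the free stream and the stagnation point: ½ρv² = P_stag − P_static.
v = √(2ΔP/ρ) = √(2·42800/788) = 10.4 m/s.

v ≈ 10.4 m/s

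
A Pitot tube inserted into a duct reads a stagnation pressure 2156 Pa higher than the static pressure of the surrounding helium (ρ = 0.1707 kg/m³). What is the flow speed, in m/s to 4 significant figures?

v ≈ 158.9 m/s

Bernoulli between the free stream and the stagnation point: ½ρv² = P_stag − P_static.
v = √(2ΔP/ρ) = √(2·2156/0.1707) = 158.9 m/s.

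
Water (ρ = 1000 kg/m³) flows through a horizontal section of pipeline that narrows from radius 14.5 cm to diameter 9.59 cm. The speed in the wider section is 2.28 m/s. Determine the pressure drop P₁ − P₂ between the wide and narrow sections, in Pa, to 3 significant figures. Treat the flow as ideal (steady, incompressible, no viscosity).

215000 Pa

Mass conservation (A₁v₁ = A₂v₂) gives v₂ = 2.28 × 661/72.2 = 20.8 m/s.
With no height change, Bernoulli's equation is P₁ + ½ρv₁² = P₂ + ½ρv₂².
P₁ − P₂ = ½·1000·(20.8² − 2.28²) = ½·1000·429 = 215000 Pa.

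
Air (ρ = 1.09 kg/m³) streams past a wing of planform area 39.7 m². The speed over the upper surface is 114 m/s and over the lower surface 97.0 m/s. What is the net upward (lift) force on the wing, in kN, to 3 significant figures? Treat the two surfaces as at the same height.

F ≈ 77.6 kN

With equal heights on the two surfaces, Bernoulli gives P_lower − P_upper = ½ρ(v_upper² − v_lower²).
ΔP = ½·1.09·(114² − 97.0²) = 1950 Pa.
Lift = ΔP · A = 1950 × 39.7 = 77600 N.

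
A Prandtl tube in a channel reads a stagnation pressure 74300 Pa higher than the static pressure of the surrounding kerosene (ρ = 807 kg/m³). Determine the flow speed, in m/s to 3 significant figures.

Bernoulli between the free stream and the stagnation point: ½ρv² = P_stag − P_static.
v = √(2ΔP/ρ) = √(2·74300/807) = 13.6 m/s.

v = 13.6 m/s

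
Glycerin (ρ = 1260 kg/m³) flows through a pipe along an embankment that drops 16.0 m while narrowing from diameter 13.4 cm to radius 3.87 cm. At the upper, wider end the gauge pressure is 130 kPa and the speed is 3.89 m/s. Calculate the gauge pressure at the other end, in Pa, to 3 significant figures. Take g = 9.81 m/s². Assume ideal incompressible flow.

P₂ ≈ 252000 Pa

Mass conservation (A₁v₁ = A₂v₂) gives v₂ = 3.89 × 141/47.1 = 11.7 m/s.
Applying Bernoulli between the two ends and solving for P₂: P₂ = P₁ + ½ρ(v₁² − v₂²) − ρgΔh.
P₂ = 130000 + ½·1260·(3.89² − 11.7²) − 1260·9.81·(−16.0) = 130000 + (-76100) − (-198000) = 252000 Pa.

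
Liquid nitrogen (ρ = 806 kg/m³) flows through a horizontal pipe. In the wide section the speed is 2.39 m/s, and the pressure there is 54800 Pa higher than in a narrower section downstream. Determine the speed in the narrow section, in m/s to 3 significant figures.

Along the level pipe P + ½ρv² is conserved, hence v₂² = v₁² + 2(P₁ − P₂)/ρ.
v₂ = √(2.39² + 2·54800/806) = √(5.71 + 136) = 11.9 m/s.

v₂ = 11.9 m/s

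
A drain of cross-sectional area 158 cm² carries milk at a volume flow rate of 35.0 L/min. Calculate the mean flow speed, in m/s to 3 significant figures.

v ≈ 0.0369 m/s

Q = 35.0 L/min = 0.000583 m³/s.
v = Q/A = 0.000583 / 0.0158 = 0.0369 m/s.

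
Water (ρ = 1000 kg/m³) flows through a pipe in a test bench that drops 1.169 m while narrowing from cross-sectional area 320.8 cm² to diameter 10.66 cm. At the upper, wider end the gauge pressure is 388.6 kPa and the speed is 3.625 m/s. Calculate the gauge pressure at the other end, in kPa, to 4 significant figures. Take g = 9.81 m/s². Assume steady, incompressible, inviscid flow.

321.8 kPa

The volume flow rate is constant, so v₂ = (A₁/A₂)v₁ = (320.8/89.25)·3.625 = 13.03 m/s.
Bernoulli: P₁ + ½ρv₁² + ρg h₁ = P₂ + ½ρv₂² + ρg h₂, so P₂ = P₁ + ½ρ(v₁² − v₂²) − ρg(h₂ − h₁).
P₂ = 388600 + ½·1000·(3.625² − 13.03²) − 1000·9.81·(−1.169) = 388600 + (-78320) − (-11470) = 321800 Pa.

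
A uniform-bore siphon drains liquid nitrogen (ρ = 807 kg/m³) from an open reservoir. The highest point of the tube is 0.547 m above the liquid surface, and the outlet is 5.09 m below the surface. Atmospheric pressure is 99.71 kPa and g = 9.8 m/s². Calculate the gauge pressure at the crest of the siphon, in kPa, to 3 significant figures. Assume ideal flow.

Bernoulli surface→outlet gives ½v² = g·h_out, so v = √(2·9.8·5.09) = 9.99 m/s.
With constant cross-section the crest speed equals v; applying Bernoulli from the surface up to the crest, P_top = P_atm − ½ρv² − ρg·h_top.
P_top = 99710 − ½·807·9.99² − 807·9.8·0.547 = 55100 Pa. So P_gauge = P_top − P_atm = -44600 Pa.

P_gauge ≈ -44.6 kPa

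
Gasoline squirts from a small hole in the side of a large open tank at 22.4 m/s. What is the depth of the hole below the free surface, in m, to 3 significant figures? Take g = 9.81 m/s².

Torricelli: v = √(2gh), so h = v²/(2g).
h = 22.4²/(2·9.81) = 502/19.62 = 25.6 m.

25.6 m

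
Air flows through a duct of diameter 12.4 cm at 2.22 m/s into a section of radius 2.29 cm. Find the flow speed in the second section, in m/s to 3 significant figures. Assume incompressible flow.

Continuity gives A₁v₁ = A₂v₂, so v₂ = (121 cm²)/(16.5 cm²) × 2.22 m/s = 16.3 m/s.

v₂ ≈ 16.3 m/s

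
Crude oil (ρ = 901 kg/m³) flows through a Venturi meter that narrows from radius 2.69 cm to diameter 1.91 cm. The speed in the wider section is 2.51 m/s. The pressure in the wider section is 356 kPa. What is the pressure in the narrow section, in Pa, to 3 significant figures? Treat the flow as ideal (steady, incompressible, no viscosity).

P₂ = 180000 Pa

By continuity, v₂ = v₁·A₁/A₂ = 2.51·(22.7/2.87) = 19.9 m/s.
Bernoulli (h₁ = h₂): P₁ − P₂ = ½ρ(v₂² − v₁²).
P₂ = P₁ − ½ρ(v₂² − v₁²) = 356000 − ½·901·(19.9² − 2.51²) = 356000 − 176000 = 180000 Pa.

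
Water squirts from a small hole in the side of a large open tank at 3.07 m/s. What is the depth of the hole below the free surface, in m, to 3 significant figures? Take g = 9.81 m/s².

Inverting v = √(2gh) gives h = v² / 2g.
h = 3.07²/(2·9.81) = 9.42/19.62 = 0.480 m.

0.480 m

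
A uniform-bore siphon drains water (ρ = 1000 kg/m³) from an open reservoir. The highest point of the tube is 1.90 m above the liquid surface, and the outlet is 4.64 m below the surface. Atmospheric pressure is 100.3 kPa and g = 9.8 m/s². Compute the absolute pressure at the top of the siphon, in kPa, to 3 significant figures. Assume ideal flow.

Bernoulli surface→outlet gives ½v² = g·h_out, so v = √(2·9.8·4.64) = 9.54 m/s.
With constant cross-section the crest speed equals v; applying Bernoulli from the surface up to the crest, P_top = P_atm − ½ρv² − ρg·h_top.
P_top = 100300 − ½·1000·9.54² − 1000·9.8·1.90 = 36200 Pa.

36.2 kPa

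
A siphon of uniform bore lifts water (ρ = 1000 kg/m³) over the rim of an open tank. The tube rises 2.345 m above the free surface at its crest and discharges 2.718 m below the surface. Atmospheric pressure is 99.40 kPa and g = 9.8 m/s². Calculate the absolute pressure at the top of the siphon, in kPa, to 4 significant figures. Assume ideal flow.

From the surface to the outlet (both open to atmosphere, surface at rest): v = √(2g·h_out) = √(2·9.8·2.718) = 7.299 m/s.
With constant cross-section the crest speed equals v; applying Bernoulli from the surface up to the crest, P_top = P_atm − ½ρv² − ρg·h_top.
P_top = 99400 − ½·1000·7.299² − 1000·9.8·2.345 = 49780 Pa.

49.78 kPa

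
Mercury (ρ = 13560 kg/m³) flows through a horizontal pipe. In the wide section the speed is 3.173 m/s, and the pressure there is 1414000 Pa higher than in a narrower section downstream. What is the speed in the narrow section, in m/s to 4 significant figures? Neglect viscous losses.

v₂ ≈ 14.79 m/s

Along the level pipe P + ½ρv² is conserved, hence v₂² = v₁² + 2(P₁ − P₂)/ρ.
v₂ = √(3.173² + 2·1414000/13560) = √(10.07 + 208.6) = 14.79 m/s.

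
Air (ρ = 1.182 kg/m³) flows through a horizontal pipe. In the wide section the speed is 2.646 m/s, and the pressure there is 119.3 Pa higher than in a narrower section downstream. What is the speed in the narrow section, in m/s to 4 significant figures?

Along the level pipe P + ½ρv² is conserved, hence v₂² = v₁² + 2(P₁ − P₂)/ρ.
v₂ = √(2.646² + 2·119.3/1.182) = √(7.001 + 201.9) = 14.45 m/s.

v₂ ≈ 14.45 m/s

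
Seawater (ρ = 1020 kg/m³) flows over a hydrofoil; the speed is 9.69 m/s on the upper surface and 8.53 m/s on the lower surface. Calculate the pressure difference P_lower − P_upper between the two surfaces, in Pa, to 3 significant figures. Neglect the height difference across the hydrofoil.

With negligible Δh, P + ½ρv² is constant, so P_low − P_up = ½ρ(v_up² − v_low²).
ΔP = ½·1020·(9.69² − 8.53²) = 10800 Pa.

ΔP = 10800 Pa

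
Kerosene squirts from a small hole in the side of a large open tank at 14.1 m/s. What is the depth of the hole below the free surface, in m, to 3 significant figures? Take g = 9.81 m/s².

Inverting v = √(2gh) gives h = v² / 2g.
h = 14.1²/(2·9.81) = 199/19.62 = 10.1 m.

h ≈ 10.1 m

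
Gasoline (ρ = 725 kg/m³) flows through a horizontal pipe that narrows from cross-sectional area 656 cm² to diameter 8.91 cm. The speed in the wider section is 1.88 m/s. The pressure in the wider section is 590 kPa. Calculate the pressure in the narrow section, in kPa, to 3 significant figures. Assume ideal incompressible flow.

By continuity, v₂ = v₁·A₁/A₂ = 1.88·(656/62.4) = 19.8 m/s.
Bernoulli (h₁ = h₂): P₁ − P₂ = ½ρ(v₂² − v₁²).
P₂ = P₁ − ½ρ(v₂² − v₁²) = 590000 − ½·725·(19.8² − 1.88²) = 590000 − 141000 = 449000 Pa.

P₂ = 449 kPa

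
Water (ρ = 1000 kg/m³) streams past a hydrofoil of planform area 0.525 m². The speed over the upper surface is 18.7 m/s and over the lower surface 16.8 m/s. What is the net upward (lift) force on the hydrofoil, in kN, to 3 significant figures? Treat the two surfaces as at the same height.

With equal heights on the two surfaces, Bernoulli gives P_lower − P_upper = ½ρ(v_upper² − v_lower²).
ΔP = ½·1000·(18.7² − 16.8²) = 33700 Pa.
Lift = ΔP · A = 33700 × 0.525 = 17700 N.

F ≈ 17.7 kN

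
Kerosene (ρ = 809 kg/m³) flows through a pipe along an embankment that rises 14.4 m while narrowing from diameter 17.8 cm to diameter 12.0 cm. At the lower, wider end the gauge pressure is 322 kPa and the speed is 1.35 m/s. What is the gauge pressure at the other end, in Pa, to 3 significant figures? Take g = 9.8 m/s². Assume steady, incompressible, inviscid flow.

Continuity gives A₁v₁ = A₂v₂, so v₂ = (249 cm²)/(113 cm²) × 1.35 m/s = 2.97 m/s.
Applying Bernoulli between the two ends and solving for P₂: P₂ = P₁ + ½ρ(v₁² − v₂²) − ρgΔh.
P₂ = 322000 + ½·809·(1.35² − 2.97²) − 809·9.8·(+14.4) = 322000 + (-2830) − (114000) = 205000 Pa.

P₂ ≈ 205000 Pa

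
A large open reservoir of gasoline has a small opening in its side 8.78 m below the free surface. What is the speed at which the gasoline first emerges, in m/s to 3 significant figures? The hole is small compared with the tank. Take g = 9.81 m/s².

13.1 m/s

Bernoulli from surface to hole (P equal, v_surface ≈ 0): v = √(2gh) = √(2×9.81×8.78) = 13.1 m/s.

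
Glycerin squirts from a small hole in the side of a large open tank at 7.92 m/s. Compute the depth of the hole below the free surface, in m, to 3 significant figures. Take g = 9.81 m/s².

h ≈ 3.20 m

Torricelli: v = √(2gh), so h = v²/(2g).
h = 7.92²/(2·9.81) = 62.7/19.62 = 3.20 m.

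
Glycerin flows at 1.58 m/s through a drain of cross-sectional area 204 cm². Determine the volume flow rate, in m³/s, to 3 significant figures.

Q = A·v = 0.0204 m² × 1.58 m/s = 0.0322 m³/s.

Q ≈ 0.0322 m³/s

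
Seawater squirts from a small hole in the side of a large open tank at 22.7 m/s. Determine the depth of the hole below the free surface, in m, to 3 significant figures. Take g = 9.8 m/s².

26.3 m

Inverting v = √(2gh) gives h = v² / 2g.
h = 22.7²/(2·9.8) = 515/19.60 = 26.3 m.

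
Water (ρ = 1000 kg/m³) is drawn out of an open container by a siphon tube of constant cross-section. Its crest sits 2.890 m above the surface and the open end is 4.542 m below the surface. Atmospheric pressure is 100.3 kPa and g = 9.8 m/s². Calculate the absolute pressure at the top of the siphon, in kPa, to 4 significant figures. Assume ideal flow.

The outlet speed comes from Torricelli: v = √(2g·4.542) = 9.435 m/s.
Continuity keeps v the same throughout the tube; from surface to crest, P_atm + 0 = P_top + ½ρv² + ρg·h_top.
P_top = 100300 − ½·1000·9.435² − 1000·9.8·2.890 = 27470 Pa.

P_top ≈ 27.47 kPa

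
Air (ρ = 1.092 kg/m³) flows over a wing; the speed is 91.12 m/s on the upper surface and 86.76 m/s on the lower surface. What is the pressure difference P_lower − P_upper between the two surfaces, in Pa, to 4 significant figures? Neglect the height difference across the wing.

The pressure is lower where the speed is higher: ΔP = ½ρ(v_up² − v_low²).
ΔP = ½·1.092·(91.12² − 86.76²) = 423.5 Pa.

ΔP ≈ 423.5 Pa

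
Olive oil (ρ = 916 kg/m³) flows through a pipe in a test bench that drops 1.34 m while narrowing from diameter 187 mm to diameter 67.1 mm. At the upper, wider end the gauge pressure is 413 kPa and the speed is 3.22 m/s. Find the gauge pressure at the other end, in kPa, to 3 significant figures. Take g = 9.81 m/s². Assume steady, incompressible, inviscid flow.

143 kPa

By continuity, v₂ = v₁·A₁/A₂ = 3.22·(275/35.4) = 25.0 m/s.
Energy conservation along the streamline gives P₂ = P₁ − ½ρ(v₂² − v₁²) − ρg(h₂ − h₁).
P₂ = 413000 + ½·916·(3.22² − 25.0²) − 916·9.81·(−1.34) = 413000 + (-282000) − (-12000) = 143000 Pa.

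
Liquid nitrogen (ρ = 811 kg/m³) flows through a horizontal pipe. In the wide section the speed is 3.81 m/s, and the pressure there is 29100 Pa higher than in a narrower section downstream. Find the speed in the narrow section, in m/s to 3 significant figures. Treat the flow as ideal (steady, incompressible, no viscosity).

v₂ ≈ 9.29 m/s

Horizontal Bernoulli: P₁ + ½ρv₁² = P₂ + ½ρv₂², so v₂² = v₁² + 2(P₁ − P₂)/ρ.
v₂ = √(3.81² + 2·29100/811) = √(14.5 + 71.8) = 9.29 m/s.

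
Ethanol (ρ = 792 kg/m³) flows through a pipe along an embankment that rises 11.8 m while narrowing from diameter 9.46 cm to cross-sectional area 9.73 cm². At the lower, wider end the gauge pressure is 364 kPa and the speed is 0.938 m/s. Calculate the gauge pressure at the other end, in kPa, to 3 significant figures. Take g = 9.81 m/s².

P₂ = 254 kPa

Mass conservation (A₁v₁ = A₂v₂) gives v₂ = 0.938 × 70.3/9.73 = 6.78 m/s.
Bernoulli: P₁ + ½ρv₁² + ρg h₁ = P₂ + ½ρv₂² + ρg h₂, so P₂ = P₁ + ½ρ(v₁² − v₂²) − ρg(h₂ − h₁).
P₂ = 364000 + ½·792·(0.938² − 6.78²) − 792·9.81·(+11.8) = 364000 + (-17800) − (91700) = 254000 Pa.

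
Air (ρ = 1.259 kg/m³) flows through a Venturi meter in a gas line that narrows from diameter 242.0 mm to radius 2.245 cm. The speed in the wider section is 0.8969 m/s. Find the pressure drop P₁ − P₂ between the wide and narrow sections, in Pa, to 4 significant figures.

ΔP ≈ 426.8 Pa

The volume flow rate is constant, so v₂ = (A₁/A₂)v₁ = (460.0/15.83)·0.8969 = 26.05 m/s.
Bernoulli (h₁ = h₂): P₁ − P₂ = ½ρ(v₂² − v₁²).
P₁ − P₂ = ½·1.259·(26.05² − 0.8969²) = ½·1.259·678.0 = 426.8 Pa.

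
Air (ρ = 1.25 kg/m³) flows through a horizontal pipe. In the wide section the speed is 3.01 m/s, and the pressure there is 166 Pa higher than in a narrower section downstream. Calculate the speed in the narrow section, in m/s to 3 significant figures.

Horizontal Bernoulli: P₁ + ½ρv₁² = P₂ + ½ρv₂², so v₂² = v₁² + 2(P₁ − P₂)/ρ.
v₂ = √(3.01² + 2·166/1.25) = √(9.06 + 266) = 16.6 m/s.

v₂ ≈ 16.6 m/s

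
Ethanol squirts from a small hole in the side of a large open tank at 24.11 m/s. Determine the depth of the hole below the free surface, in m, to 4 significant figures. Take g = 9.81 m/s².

h ≈ 29.63 m

For a small hole in a large open tank, ½v² = gh, giving h = v²/(2g).
h = 24.11²/(2·9.81) = 581.3/19.62 = 29.63 m.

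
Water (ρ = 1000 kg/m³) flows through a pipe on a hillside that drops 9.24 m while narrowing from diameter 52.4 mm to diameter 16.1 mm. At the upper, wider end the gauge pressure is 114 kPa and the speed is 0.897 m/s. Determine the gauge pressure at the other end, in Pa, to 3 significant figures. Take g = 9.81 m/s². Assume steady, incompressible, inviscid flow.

Continuity gives A₁v₁ = A₂v₂, so v₂ = (21.6 cm²)/(2.04 cm²) × 0.897 m/s = 9.50 m/s.
Applying Bernoulli between the two ends and solving for P₂: P₂ = P₁ + ½ρ(v₁² − v₂²) − ρgΔh.
P₂ = 114000 + ½·1000·(0.897² − 9.50²) − 1000·9.81·(−9.24) = 114000 + (-44700) − (-90600) = 160000 Pa.

P₂ ≈ 160000 Pa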